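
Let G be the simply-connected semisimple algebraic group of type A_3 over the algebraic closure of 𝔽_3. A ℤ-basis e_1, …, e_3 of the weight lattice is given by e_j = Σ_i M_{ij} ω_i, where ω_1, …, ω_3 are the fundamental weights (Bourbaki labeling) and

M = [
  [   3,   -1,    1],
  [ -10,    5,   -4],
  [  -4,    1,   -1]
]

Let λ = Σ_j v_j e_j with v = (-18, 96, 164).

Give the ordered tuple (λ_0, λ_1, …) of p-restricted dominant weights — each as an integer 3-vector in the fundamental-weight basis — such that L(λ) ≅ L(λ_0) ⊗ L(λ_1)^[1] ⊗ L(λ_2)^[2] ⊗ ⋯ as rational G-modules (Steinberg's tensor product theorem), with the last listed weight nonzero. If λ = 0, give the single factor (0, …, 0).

ω-coordinates c = M·v, v = (-18, 96, 164):
  c_1 = (3)·(-18) + (-1)·(96) + 1·164 = 14
  c_2 = (-10)·(-18) + 5·96 + (-4)·(164) = 4
  c_3 = (-4)·(-18) + 1·96 + (-1)·(164) = 4
Base-3 expansion of each c_i:
  c_1 = 14 = 2·3^0 + 1·3^1 + 1·3^2
  c_2 = 4 = 1·3^0 + 1·3^1
  c_3 = 4 = 1·3^0 + 1·3^1
λ_0 = (2, 1, 1)
λ_1 = (1, 1, 1)
λ_2 = (1, 0, 0)

((2, 1, 1), (1, 1, 1), (1, 0, 0))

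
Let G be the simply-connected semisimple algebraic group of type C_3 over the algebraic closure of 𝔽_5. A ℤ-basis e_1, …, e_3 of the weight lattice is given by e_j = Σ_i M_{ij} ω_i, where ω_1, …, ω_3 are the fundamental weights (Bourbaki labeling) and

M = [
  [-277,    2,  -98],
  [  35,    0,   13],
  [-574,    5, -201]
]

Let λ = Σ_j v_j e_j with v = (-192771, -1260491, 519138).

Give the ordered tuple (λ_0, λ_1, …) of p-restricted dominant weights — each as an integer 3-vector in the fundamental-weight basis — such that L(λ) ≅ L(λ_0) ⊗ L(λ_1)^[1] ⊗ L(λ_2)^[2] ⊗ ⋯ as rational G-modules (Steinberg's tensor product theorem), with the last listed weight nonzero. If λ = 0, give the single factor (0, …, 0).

((1, 4, 1), (2, 1, 2), (2, 2, 4), (3, 4, 0), (1, 2, 2))

Compute c_i = Σ_j M_{ij} v_j with v = (-192771, -1260491, 519138):
  c_1 = (-277)·(-192771) + (2)·(-1260491) + (-98)·(519138) = 1061
  c_2 = (35)·(-192771) + (0)·(-1260491) + 13·519138 = 1809
  c_3 = (-574)·(-192771) + (5)·(-1260491) + (-201)·(519138) = 1361
p = 5; digits c_i = Σ_j d_{ij}·5^j, 0 ≤ d_{ij} < 5:
  c_1 = 1061 = 1·5^0 + 2·5^1 + 2·5^2 + 3·5^3 + 1·5^4
  c_2 = 1809 = 4·5^0 + 1·5^1 + 2·5^2 + 4·5^3 + 2·5^4
  c_3 = 1361 = 1·5^0 + 2·5^1 + 4·5^2 + 0·5^3 + 2·5^4
p-restricted factor λ_0 = (1, 4, 1)
p-restricted factor λ_1 = (2, 1, 2)
p-restricted factor λ_2 = (2, 2, 4)
p-restricted factor λ_3 = (3, 4, 0)
p-restricted factor λ_4 = (1, 2, 2)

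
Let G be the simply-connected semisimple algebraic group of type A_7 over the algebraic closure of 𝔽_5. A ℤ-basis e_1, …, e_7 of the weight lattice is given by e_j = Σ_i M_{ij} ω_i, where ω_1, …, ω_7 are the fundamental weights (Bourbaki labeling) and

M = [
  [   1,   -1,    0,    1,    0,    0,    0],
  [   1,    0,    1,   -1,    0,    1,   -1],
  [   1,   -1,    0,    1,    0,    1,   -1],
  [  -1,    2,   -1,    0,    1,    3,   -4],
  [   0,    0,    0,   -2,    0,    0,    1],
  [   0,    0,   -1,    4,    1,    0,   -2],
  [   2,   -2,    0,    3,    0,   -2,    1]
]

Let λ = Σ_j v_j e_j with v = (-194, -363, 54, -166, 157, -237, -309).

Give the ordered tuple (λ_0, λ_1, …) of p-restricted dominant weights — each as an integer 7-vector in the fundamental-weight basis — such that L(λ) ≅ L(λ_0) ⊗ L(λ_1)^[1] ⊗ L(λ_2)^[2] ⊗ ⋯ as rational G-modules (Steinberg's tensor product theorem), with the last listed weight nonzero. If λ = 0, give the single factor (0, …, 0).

((3, 3, 0, 1, 3, 2, 0), (0, 4, 0, 4, 4, 1, 1), (0, 3, 3, 3, 0, 2, 0))

Converting to the ω-basis (c_i = row i of M dotted with v = (-194, -363, 54, -166, 157, -237, -309)):
  c_1 = (1)·(-194) + (-1)·(-363) + 0·54 + (1)·(-166) + 0·157 + (0)·(-237) + (0)·(-309) = 3
  c_2 = (1)·(-194) + (0)·(-363) + 1·54 + (-1)·(-166) + 0·157 + (1)·(-237) + (-1)·(-309) = 98
  c_3 = (1)·(-194) + (-1)·(-363) + 0·54 + (1)·(-166) + 0·157 + (1)·(-237) + (-1)·(-309) = 75
  c_4 = (-1)·(-194) + (2)·(-363) + (-1)·(54) + (0)·(-166) + 1·157 + (3)·(-237) + (-4)·(-309) = 96
  c_5 = (0)·(-194) + (0)·(-363) + 0·54 + (-2)·(-166) + 0·157 + (0)·(-237) + (1)·(-309) = 23
  c_6 = (0)·(-194) + (0)·(-363) + (-1)·(54) + (4)·(-166) + 1·157 + (0)·(-237) + (-2)·(-309) = 57
  c_7 = (2)·(-194) + (-2)·(-363) + 0·54 + (3)·(-166) + 0·157 + (-2)·(-237) + (1)·(-309) = 5
Writing each c_i in base p = 5:
  c_1 = 3 = 3·5^0
  c_2 = 98 = 3·5^0 + 4·5^1 + 3·5^2
  c_3 = 75 = 0·5^0 + 0·5^1 + 3·5^2
  c_4 = 96 = 1·5^0 + 4·5^1 + 3·5^2
  c_5 = 23 = 3·5^0 + 4·5^1
  c_6 = 57 = 2·5^0 + 1·5^1 + 2·5^2
  c_7 = 5 = 0·5^0 + 1·5^1
p-restricted factor λ_0 = (3, 3, 0, 1, 3, 2, 0)
p-restricted factor λ_1 = (0, 4, 0, 4, 4, 1, 1)
p-restricted factor λ_2 = (0, 3, 3, 3, 0, 2, 0)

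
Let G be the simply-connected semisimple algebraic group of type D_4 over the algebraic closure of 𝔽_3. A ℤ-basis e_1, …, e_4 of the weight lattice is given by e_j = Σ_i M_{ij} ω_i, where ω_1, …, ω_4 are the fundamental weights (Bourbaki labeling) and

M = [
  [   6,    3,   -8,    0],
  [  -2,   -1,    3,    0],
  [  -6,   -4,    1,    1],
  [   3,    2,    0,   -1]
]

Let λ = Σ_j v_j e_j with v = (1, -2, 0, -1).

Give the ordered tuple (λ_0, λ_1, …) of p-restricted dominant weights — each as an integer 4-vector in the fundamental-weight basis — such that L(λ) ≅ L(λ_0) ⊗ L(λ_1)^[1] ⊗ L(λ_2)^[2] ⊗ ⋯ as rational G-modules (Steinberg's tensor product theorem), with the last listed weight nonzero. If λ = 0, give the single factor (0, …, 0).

((0, 0, 1, 0),)

Change of basis e → ω: c = M·v where v = (1, -2, 0, -1):
  c_1 = (6)·(1) + (3)·(-2) + (-8)·(0) + (0)·(-1) = 0
  c_2 = (-2)·(1) + (-1)·(-2) + (3)·(0) + (0)·(-1) = 0
  c_3 = (-6)·(1) + (-4)·(-2) + (1)·(0) + (1)·(-1) = 1
  c_4 = (3)·(1) + (2)·(-2) + (0)·(0) + (-1)·(-1) = 0
Writing each c_i in base p = 3:
  c_1 = 0
  c_2 = 0
  c_3 = 1 = 1·3^0
  c_4 = 0
Factor λ_0 = (0, 0, 1, 0)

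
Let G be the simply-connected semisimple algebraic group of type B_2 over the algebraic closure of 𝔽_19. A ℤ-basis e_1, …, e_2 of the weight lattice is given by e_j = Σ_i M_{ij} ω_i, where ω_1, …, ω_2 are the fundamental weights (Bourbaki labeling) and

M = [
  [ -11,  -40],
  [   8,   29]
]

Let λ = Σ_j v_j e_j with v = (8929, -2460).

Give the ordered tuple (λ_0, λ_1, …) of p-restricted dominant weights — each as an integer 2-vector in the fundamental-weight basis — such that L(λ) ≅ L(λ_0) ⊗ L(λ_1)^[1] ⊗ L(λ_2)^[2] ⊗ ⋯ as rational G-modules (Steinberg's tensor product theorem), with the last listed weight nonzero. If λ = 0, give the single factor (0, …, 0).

Converting to the ω-basis (c_i = row i of M dotted with v = (8929, -2460)):
  c_1 = (-11)·(8929) + (-40)·(-2460) = 181
  c_2 = 8·8929 + (29)·(-2460) = 92
Base-19 expansion of each c_i:
  c_1 = 181 = 10·19^0 + 9·19^1
  c_2 = 92 = 16·19^0 + 4·19^1
Factor λ_0 = (10, 16)
Factor λ_1 = (9, 4)

((10, 16), (9, 4))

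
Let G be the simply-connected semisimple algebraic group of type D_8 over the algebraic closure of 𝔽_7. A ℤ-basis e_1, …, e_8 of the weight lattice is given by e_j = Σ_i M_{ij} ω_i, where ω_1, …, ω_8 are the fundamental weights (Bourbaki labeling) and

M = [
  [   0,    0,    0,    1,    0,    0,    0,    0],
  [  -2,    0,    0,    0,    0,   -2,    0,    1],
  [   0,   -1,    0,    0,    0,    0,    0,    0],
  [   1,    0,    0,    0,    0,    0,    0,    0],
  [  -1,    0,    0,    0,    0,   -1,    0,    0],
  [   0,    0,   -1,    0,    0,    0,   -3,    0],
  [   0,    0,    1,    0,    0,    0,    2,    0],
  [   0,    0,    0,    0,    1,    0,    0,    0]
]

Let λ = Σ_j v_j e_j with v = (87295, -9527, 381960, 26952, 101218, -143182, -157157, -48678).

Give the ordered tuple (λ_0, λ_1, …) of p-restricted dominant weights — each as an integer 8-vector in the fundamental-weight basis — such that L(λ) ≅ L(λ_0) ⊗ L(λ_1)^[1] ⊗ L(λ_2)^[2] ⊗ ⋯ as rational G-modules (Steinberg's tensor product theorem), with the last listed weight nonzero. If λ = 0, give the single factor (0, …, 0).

((2, 5, 0, 5, 6, 2, 5, 5), (0, 4, 3, 3, 3, 5, 3, 4), (4, 6, 5, 3, 6, 6, 1, 0), (1, 1, 6, 2, 1, 1, 1, 1), (4, 5, 3, 1, 2, 2, 0, 0), (1, 3, 0, 5, 3, 5, 4, 6))

Compute c_i = Σ_j M_{ij} v_j with v = (87295, -9527, 381960, 26952, 101218, -143182, -157157, -48678):
  c_1 = 0*87295 + 0*-9527 + 0*381960 + 1*26952 + 0*101218 + 0*-143182 + 0*-157157 + 0*-48678 = 26952
  c_2 = -2*87295 + 0*-9527 + 0*381960 + 0*26952 + 0*101218 + -2*-143182 + 0*-157157 + 1*-48678 = 63096
  c_3 = 0*87295 + -1*-9527 + 0*381960 + 0*26952 + 0*101218 + 0*-143182 + 0*-157157 + 0*-48678 = 9527
  c_4 = 1*87295 + 0*-9527 + 0*381960 + 0*26952 + 0*101218 + 0*-143182 + 0*-157157 + 0*-48678 = 87295
  c_5 = -1*87295 + 0*-9527 + 0*381960 + 0*26952 + 0*101218 + -1*-143182 + 0*-157157 + 0*-48678 = 55887
  c_6 = 0*87295 + 0*-9527 + -1*381960 + 0*26952 + 0*101218 + 0*-143182 + -3*-157157 + 0*-48678 = 89511
  c_7 = 0*87295 + 0*-9527 + 1*381960 + 0*26952 + 0*101218 + 0*-143182 + 2*-157157 + 0*-48678 = 67646
  c_8 = 0*87295 + 0*-9527 + 0*381960 + 0*26952 + 1*101218 + 0*-143182 + 0*-157157 + 0*-48678 = 101218
Base-7 expansion of each c_i:
  c_1 = 26952 = 2·7^0 + 0·7^1 + 4·7^2 + 1·7^3 + 4·7^4 + 1·7^5
  c_2 = 63096 = 5·7^0 + 4·7^1 + 6·7^2 + 1·7^3 + 5·7^4 + 3·7^5
  c_3 = 9527 = 0·7^0 + 3·7^1 + 5·7^2 + 6·7^3 + 3·7^4
  c_4 = 87295 = 5·7^0 + 3·7^1 + 3·7^2 + 2·7^3 + 1·7^4 + 5·7^5
  c_5 = 55887 = 6·7^0 + 3·7^1 + 6·7^2 + 1·7^3 + 2·7^4 + 3·7^5
  c_6 = 89511 = 2·7^0 + 5·7^1 + 6·7^2 + 1·7^3 + 2·7^4 + 5·7^5
  c_7 = 67646 = 5·7^0 + 3·7^1 + 1·7^2 + 1·7^3 + 0·7^4 + 4·7^5
  c_8 = 101218 = 5·7^0 + 4·7^1 + 0·7^2 + 1·7^3 + 0·7^4 + 6·7^5
Factor λ_0 = (2, 5, 0, 5, 6, 2, 5, 5)
Factor λ_1 = (0, 4, 3, 3, 3, 5, 3, 4)
Factor λ_2 = (4, 6, 5, 3, 6, 6, 1, 0)
Factor λ_3 = (1, 1, 6, 2, 1, 1, 1, 1)
Factor λ_4 = (4, 5, 3, 1, 2, 2, 0, 0)
Factor λ_5 = (1, 3, 0, 5, 3, 5, 4, 6)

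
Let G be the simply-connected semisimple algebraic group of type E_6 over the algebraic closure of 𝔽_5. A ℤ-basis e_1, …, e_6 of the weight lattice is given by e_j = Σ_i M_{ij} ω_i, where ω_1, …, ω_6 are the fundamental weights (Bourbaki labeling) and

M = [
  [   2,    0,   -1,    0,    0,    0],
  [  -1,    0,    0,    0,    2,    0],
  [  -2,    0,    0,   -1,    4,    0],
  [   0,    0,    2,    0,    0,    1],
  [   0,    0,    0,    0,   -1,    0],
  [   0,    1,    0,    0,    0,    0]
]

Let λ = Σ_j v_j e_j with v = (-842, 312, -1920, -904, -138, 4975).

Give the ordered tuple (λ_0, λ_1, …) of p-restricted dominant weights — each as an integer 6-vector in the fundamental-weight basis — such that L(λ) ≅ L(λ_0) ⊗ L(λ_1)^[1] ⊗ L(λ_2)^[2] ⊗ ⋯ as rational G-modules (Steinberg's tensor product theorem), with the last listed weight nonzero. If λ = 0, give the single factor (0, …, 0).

Converting to the ω-basis (c_i = row i of M dotted with v = (-842, 312, -1920, -904, -138, 4975)):
  c_1 = (2)·(-842) + 0·312 + (-1)·(-1920) + (0)·(-904) + (0)·(-138) + 0·4975 = 236
  c_2 = (-1)·(-842) + 0·312 + (0)·(-1920) + (0)·(-904) + (2)·(-138) + 0·4975 = 566
  c_3 = (-2)·(-842) + 0·312 + (0)·(-1920) + (-1)·(-904) + (4)·(-138) + 0·4975 = 2036
  c_4 = (0)·(-842) + 0·312 + (2)·(-1920) + (0)·(-904) + (0)·(-138) + 1·4975 = 1135
  c_5 = (0)·(-842) + 0·312 + (0)·(-1920) + (0)·(-904) + (-1)·(-138) + 0·4975 = 138
  c_6 = (0)·(-842) + 1·312 + (0)·(-1920) + (0)·(-904) + (0)·(-138) + 0·4975 = 312
Expand coordinatewise in base 5:
  c_1 = 236 = 1·5^0 + 2·5^1 + 4·5^2 + 1·5^3
  c_2 = 566 = 1·5^0 + 3·5^1 + 2·5^2 + 4·5^3
  c_3 = 2036 = 1·5^0 + 2·5^1 + 1·5^2 + 1·5^3 + 3·5^4
  c_4 = 1135 = 0·5^0 + 2·5^1 + 0·5^2 + 4·5^3 + 1·5^4
  c_5 = 138 = 3·5^0 + 2·5^1 + 0·5^2 + 1·5^3
  c_6 = 312 = 2·5^0 + 2·5^1 + 2·5^2 + 2·5^3
Factor λ_0 = (1, 1, 1, 0, 3, 2)
Factor λ_1 = (2, 3, 2, 2, 2, 2)
Factor λ_2 = (4, 2, 1, 0, 0, 2)
Factor λ_3 = (1, 4, 1, 4, 1, 2)
Factor λ_4 = (0, 0, 3, 1, 0, 0)

((1, 1, 1, 0, 3, 2), (2, 3, 2, 2, 2, 2), (4, 2, 1, 0, 0, 2), (1, 4, 1, 4, 1, 2), (0, 0, 3, 1, 0, 0))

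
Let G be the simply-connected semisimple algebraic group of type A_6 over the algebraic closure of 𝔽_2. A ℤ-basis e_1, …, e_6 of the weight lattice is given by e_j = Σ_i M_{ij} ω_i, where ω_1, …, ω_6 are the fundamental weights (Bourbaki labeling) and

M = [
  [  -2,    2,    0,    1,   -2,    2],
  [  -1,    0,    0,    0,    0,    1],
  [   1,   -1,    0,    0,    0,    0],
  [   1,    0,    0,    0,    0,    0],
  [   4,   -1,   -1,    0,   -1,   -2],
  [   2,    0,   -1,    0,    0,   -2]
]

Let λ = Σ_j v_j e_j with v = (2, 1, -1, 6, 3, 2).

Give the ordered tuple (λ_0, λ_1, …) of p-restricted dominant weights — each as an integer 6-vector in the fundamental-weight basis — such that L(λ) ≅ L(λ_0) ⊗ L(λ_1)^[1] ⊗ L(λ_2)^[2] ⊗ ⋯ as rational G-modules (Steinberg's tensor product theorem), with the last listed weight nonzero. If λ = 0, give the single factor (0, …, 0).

((0, 0, 1, 0, 1, 1), (1, 0, 0, 1, 0, 0))

In the fundamental-weight basis, λ has coordinates c = M·v (v = (2, 1, -1, 6, 3, 2)):
  c_1 = (-2)·(2) + 2·1 + (0)·(-1) + 1·6 + (-2)·(3) + 2·2 = 2
  c_2 = (-1)·(2) + 0·1 + (0)·(-1) + 0·6 + 0·3 + 1·2 = 0
  c_3 = 1·2 + (-1)·(1) + (0)·(-1) + 0·6 + 0·3 + 0·2 = 1
  c_4 = 1·2 + 0·1 + (0)·(-1) + 0·6 + 0·3 + 0·2 = 2
  c_5 = 4·2 + (-1)·(1) + (-1)·(-1) + 0·6 + (-1)·(3) + (-2)·(2) = 1
  c_6 = 2·2 + 0·1 + (-1)·(-1) + 0·6 + 0·3 + (-2)·(2) = 1
p = 2; digits c_i = Σ_j d_{ij}·2^j, 0 ≤ d_{ij} < 2:
  c_1 = 2 = 0·2^0 + 1·2^1
  c_2 = 0
  c_3 = 1 = 1·2^0
  c_4 = 2 = 0·2^0 + 1·2^1
  c_5 = 1 = 1·2^0
  c_6 = 1 = 1·2^0
λ_0 = (0, 0, 1, 0, 1, 1)
λ_1 = (1, 0, 0, 1, 0, 0)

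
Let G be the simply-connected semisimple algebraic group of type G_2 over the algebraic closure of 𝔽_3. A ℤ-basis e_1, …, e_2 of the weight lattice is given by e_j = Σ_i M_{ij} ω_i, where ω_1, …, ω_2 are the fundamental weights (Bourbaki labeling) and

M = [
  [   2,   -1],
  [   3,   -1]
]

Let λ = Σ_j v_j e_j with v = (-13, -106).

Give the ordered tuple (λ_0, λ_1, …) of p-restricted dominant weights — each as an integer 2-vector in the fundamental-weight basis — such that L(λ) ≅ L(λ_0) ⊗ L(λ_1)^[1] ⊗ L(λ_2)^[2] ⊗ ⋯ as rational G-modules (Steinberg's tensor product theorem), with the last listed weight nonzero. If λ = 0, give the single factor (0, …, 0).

Change of basis e → ω: c = M·v where v = (-13, -106):
  c_1 = 2*-13 + -1*-106 = 80
  c_2 = 3*-13 + -1*-106 = 67
Base-3 expansion of each c_i:
  c_1 = 80 = 2·3^0 + 2·3^1 + 2·3^2 + 2·3^3
  c_2 = 67 = 1·3^0 + 1·3^1 + 1·3^2 + 2·3^3
λ_0 = (2, 1)
λ_1 = (2, 1)
λ_2 = (2, 1)
λ_3 = (2, 2)

((2, 1), (2, 1), (2, 1), (2, 2))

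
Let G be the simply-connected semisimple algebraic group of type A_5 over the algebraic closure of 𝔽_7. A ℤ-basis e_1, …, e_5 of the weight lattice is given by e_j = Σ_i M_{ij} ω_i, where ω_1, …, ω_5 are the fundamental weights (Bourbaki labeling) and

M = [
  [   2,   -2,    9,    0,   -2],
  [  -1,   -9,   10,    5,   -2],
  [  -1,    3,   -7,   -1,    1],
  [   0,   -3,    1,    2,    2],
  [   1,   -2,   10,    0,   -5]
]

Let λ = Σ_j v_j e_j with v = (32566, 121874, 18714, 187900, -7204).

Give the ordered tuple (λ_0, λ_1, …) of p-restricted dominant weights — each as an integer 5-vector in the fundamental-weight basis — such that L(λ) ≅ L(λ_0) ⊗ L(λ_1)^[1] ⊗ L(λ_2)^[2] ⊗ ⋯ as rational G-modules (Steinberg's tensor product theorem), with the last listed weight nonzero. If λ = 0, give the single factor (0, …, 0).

((4, 3, 3, 1, 1), (0, 0, 6, 4, 3), (2, 6, 1, 1, 6), (5, 5, 6, 0, 6), (1, 4, 2, 6, 4))

ω-coordinates c = M·v, v = (32566, 121874, 18714, 187900, -7204):
  c_1 = 2*32566 + -2*121874 + 9*18714 + 0*187900 + -2*-7204 = 4218
  c_2 = -1*32566 + -9*121874 + 10*18714 + 5*187900 + -2*-7204 = 11616
  c_3 = -1*32566 + 3*121874 + -7*18714 + -1*187900 + 1*-7204 = 6954
  c_4 = 0*32566 + -3*121874 + 1*18714 + 2*187900 + 2*-7204 = 14484
  c_5 = 1*32566 + -2*121874 + 10*18714 + 0*187900 + -5*-7204 = 11978
Writing each c_i in base p = 7:
  c_1 = 4218 = 4·7^0 + 0·7^1 + 2·7^2 + 5·7^3 + 1·7^4
  c_2 = 11616 = 3·7^0 + 0·7^1 + 6·7^2 + 5·7^3 + 4·7^4
  c_3 = 6954 = 3·7^0 + 6·7^1 + 1·7^2 + 6·7^3 + 2·7^4
  c_4 = 14484 = 1·7^0 + 4·7^1 + 1·7^2 + 0·7^3 + 6·7^4
  c_5 = 11978 = 1·7^0 + 3·7^1 + 6·7^2 + 6·7^3 + 4·7^4
p-restricted factor λ_0 = (4, 3, 3, 1, 1)
p-restricted factor λ_1 = (0, 0, 6, 4, 3)
p-restricted factor λ_2 = (2, 6, 1, 1, 6)
p-restricted factor λ_3 = (5, 5, 6, 0, 6)
p-restricted factor λ_4 = (1, 4, 2, 6, 4)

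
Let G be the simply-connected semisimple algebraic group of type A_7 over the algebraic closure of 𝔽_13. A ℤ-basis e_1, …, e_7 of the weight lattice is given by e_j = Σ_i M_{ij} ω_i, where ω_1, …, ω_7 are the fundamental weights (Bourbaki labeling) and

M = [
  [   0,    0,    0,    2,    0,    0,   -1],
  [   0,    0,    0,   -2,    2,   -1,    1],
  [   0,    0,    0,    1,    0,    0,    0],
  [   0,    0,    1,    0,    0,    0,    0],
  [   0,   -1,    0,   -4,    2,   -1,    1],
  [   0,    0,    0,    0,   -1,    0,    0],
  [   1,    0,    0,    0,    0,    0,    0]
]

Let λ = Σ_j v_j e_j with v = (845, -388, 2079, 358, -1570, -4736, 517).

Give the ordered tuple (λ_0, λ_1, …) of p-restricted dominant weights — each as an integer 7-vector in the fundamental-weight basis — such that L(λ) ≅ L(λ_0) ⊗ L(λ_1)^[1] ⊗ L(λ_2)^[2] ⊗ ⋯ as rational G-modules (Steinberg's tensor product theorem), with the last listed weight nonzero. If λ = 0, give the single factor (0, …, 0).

Compute c_i = Σ_j M_{ij} v_j with v = (845, -388, 2079, 358, -1570, -4736, 517):
  c_1 = 0*845 + 0*-388 + 0*2079 + 2*358 + 0*-1570 + 0*-4736 + -1*517 = 199
  c_2 = 0*845 + 0*-388 + 0*2079 + -2*358 + 2*-1570 + -1*-4736 + 1*517 = 1397
  c_3 = 0*845 + 0*-388 + 0*2079 + 1*358 + 0*-1570 + 0*-4736 + 0*517 = 358
  c_4 = 0*845 + 0*-388 + 1*2079 + 0*358 + 0*-1570 + 0*-4736 + 0*517 = 2079
  c_5 = 0*845 + -1*-388 + 0*2079 + -4*358 + 2*-1570 + -1*-4736 + 1*517 = 1069
  c_6 = 0*845 + 0*-388 + 0*2079 + 0*358 + -1*-1570 + 0*-4736 + 0*517 = 1570
  c_7 = 1*845 + 0*-388 + 0*2079 + 0*358 + 0*-1570 + 0*-4736 + 0*517 = 845
Base-13 expansion of each c_i:
  c_1 = 199 = 4·13^0 + 2·13^1 + 1·13^2
  c_2 = 1397 = 6·13^0 + 3·13^1 + 8·13^2
  c_3 = 358 = 7·13^0 + 1·13^1 + 2·13^2
  c_4 = 2079 = 12·13^0 + 3·13^1 + 12·13^2
  c_5 = 1069 = 3·13^0 + 4·13^1 + 6·13^2
  c_6 = 1570 = 10·13^0 + 3·13^1 + 9·13^2
  c_7 = 845 = 0·13^0 + 0·13^1 + 5·13^2
λ_0 = (4, 6, 7, 12, 3, 10, 0)
λ_1 = (2, 3, 1, 3, 4, 3, 0)
λ_2 = (1, 8, 2, 12, 6, 9, 5)

((4, 6, 7, 12, 3, 10, 0), (2, 3, 1, 3, 4, 3, 0), (1, 8, 2, 12, 6, 9, 5))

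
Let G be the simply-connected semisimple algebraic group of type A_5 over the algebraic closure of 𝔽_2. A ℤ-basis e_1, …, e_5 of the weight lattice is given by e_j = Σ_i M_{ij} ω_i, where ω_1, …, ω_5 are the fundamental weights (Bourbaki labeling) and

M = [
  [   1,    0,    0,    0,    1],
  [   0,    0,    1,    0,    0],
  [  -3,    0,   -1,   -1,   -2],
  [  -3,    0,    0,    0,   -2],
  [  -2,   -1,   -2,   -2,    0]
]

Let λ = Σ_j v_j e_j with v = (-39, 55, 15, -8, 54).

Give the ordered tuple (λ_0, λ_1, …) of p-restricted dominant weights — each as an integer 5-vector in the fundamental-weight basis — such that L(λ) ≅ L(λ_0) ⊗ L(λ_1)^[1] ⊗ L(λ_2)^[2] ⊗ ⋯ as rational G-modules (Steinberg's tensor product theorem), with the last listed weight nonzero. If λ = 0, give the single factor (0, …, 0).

((1, 1, 0, 1, 1), (1, 1, 1, 0, 0), (1, 1, 0, 0, 0), (1, 1, 0, 1, 1))

Compute c_i = Σ_j M_{ij} v_j with v = (-39, 55, 15, -8, 54):
  c_1 = 1*-39 + 0*55 + 0*15 + 0*-8 + 1*54 = 15
  c_2 = 0*-39 + 0*55 + 1*15 + 0*-8 + 0*54 = 15
  c_3 = -3*-39 + 0*55 + -1*15 + -1*-8 + -2*54 = 2
  c_4 = -3*-39 + 0*55 + 0*15 + 0*-8 + -2*54 = 9
  c_5 = -2*-39 + -1*55 + -2*15 + -2*-8 + 0*54 = 9
p = 2; digits c_i = Σ_j d_{ij}·2^j, 0 ≤ d_{ij} < 2:
  c_1 = 15 = 1·2^0 + 1·2^1 + 1·2^2 + 1·2^3
  c_2 = 15 = 1·2^0 + 1·2^1 + 1·2^2 + 1·2^3
  c_3 = 2 = 0·2^0 + 1·2^1
  c_4 = 9 = 1·2^0 + 0·2^1 + 0·2^2 + 1·2^3
  c_5 = 9 = 1·2^0 + 0·2^1 + 0·2^2 + 1·2^3
Factor λ_0 = (1, 1, 0, 1, 1)
Factor λ_1 = (1, 1, 1, 0, 0)
Factor λ_2 = (1, 1, 0, 0, 0)
Factor λ_3 = (1, 1, 0, 1, 1)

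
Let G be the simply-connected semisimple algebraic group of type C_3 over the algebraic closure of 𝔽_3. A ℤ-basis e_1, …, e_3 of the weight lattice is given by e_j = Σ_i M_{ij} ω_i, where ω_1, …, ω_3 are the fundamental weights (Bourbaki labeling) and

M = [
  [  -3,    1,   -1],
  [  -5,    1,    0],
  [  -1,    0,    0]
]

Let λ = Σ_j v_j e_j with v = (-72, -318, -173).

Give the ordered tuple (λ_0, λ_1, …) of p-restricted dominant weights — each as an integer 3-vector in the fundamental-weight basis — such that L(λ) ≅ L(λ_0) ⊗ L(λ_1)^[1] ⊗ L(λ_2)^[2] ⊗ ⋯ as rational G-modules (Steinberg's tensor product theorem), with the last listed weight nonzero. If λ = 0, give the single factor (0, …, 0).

((2, 0, 0), (2, 2, 0), (1, 1, 2), (2, 1, 2))

ω-coordinates c = M·v, v = (-72, -318, -173):
  c_1 = (-3)·(-72) + (1)·(-318) + (-1)·(-173) = 71
  c_2 = (-5)·(-72) + (1)·(-318) + (0)·(-173) = 42
  c_3 = (-1)·(-72) + (0)·(-318) + (0)·(-173) = 72
Expand coordinatewise in base 3:
  c_1 = 71 = 2·3^0 + 2·3^1 + 1·3^2 + 2·3^3
  c_2 = 42 = 0·3^0 + 2·3^1 + 1·3^2 + 1·3^3
  c_3 = 72 = 0·3^0 + 0·3^1 + 2·3^2 + 2·3^3
p-restricted factor λ_0 = (2, 0, 0)
p-restricted factor λ_1 = (2, 2, 0)
p-restricted factor λ_2 = (1, 1, 2)
p-restricted factor λ_3 = (2, 1, 2)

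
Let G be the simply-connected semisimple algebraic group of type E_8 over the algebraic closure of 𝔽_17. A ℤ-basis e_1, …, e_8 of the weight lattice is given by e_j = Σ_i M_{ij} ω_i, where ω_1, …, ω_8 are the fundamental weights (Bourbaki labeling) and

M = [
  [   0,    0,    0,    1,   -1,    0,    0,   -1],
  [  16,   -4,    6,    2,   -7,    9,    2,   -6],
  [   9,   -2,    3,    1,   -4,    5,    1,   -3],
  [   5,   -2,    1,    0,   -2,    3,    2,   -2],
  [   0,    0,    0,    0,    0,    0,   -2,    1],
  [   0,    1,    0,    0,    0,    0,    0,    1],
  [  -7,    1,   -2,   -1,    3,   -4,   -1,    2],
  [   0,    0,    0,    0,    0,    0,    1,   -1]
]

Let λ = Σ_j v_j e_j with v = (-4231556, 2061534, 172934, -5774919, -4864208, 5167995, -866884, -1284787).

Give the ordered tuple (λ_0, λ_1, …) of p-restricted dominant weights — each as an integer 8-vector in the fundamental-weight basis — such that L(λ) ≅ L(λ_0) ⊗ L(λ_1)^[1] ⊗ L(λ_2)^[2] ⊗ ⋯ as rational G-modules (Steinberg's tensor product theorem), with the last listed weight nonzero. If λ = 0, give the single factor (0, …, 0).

((8, 16, 12, 14, 11, 0, 6, 9), (6, 15, 2, 13, 9, 12, 15, 0), (2, 14, 2, 7, 6, 1, 5, 1), (8, 14, 14, 8, 6, 5, 12, 0), (4, 0, 9, 11, 5, 9, 1, 5))

In the fundamental-weight basis, λ has coordinates c = M·v (v = (-4231556, 2061534, 172934, -5774919, -4864208, 5167995, -866884, -1284787)):
  c_1 = (0)·(-4231556) + 0·2061534 + 0·172934 + (1)·(-5774919) + (-1)·(-4864208) + 0·5167995 + (0)·(-866884) + (-1)·(-1284787) = 374076
  c_2 = (16)·(-4231556) + (-4)·(2061534) + 6·172934 + (2)·(-5774919) + (-7)·(-4864208) + 9·5167995 + (2)·(-866884) + (-6)·(-1284787) = 73099
  c_3 = (9)·(-4231556) + (-2)·(2061534) + 3·172934 + (1)·(-5774919) + (-4)·(-4864208) + 5·5167995 + (1)·(-866884) + (-3)·(-1284787) = 821095
  c_4 = (5)·(-4231556) + (-2)·(2061534) + 1·172934 + (0)·(-5774919) + (-2)·(-4864208) + 3·5167995 + (2)·(-866884) + (-2)·(-1284787) = 960293
  c_5 = (0)·(-4231556) + 0·2061534 + 0·172934 + (0)·(-5774919) + (0)·(-4864208) + 0·5167995 + (-2)·(-866884) + (1)·(-1284787) = 448981
  c_6 = (0)·(-4231556) + 1·2061534 + 0·172934 + (0)·(-5774919) + (0)·(-4864208) + 0·5167995 + (0)·(-866884) + (1)·(-1284787) = 776747
  c_7 = (-7)·(-4231556) + 1·2061534 + (-2)·(172934) + (-1)·(-5774919) + (3)·(-4864208) + (-4)·(5167995) + (-1)·(-866884) + (2)·(-1284787) = 144183
  c_8 = (0)·(-4231556) + 0·2061534 + 0·172934 + (0)·(-5774919) + (0)·(-4864208) + 0·5167995 + (1)·(-866884) + (-1)·(-1284787) = 417903
Writing each c_i in base p = 17:
  c_1 = 374076 = 8·17^0 + 6·17^1 + 2·17^2 + 8·17^3 + 4·17^4
  c_2 = 73099 = 16·17^0 + 15·17^1 + 14·17^2 + 14·17^3
  c_3 = 821095 = 12·17^0 + 2·17^1 + 2·17^2 + 14·17^3 + 9·17^4
  c_4 = 960293 = 14·17^0 + 13·17^1 + 7·17^2 + 8·17^3 + 11·17^4
  c_5 = 448981 = 11·17^0 + 9·17^1 + 6·17^2 + 6·17^3 + 5·17^4
  c_6 = 776747 = 0·17^0 + 12·17^1 + 1·17^2 + 5·17^3 + 9·17^4
  c_7 = 144183 = 6·17^0 + 15·17^1 + 5·17^2 + 12·17^3 + 1·17^4
  c_8 = 417903 = 9·17^0 + 0·17^1 + 1·17^2 + 0·17^3 + 5·17^4
Factor λ_0 = (8, 16, 12, 14, 11, 0, 6, 9)
Factor λ_1 = (6, 15, 2, 13, 9, 12, 15, 0)
Factor λ_2 = (2, 14, 2, 7, 6, 1, 5, 1)
Factor λ_3 = (8, 14, 14, 8, 6, 5, 12, 0)
Factor λ_4 = (4, 0, 9, 11, 5, 9, 1, 5)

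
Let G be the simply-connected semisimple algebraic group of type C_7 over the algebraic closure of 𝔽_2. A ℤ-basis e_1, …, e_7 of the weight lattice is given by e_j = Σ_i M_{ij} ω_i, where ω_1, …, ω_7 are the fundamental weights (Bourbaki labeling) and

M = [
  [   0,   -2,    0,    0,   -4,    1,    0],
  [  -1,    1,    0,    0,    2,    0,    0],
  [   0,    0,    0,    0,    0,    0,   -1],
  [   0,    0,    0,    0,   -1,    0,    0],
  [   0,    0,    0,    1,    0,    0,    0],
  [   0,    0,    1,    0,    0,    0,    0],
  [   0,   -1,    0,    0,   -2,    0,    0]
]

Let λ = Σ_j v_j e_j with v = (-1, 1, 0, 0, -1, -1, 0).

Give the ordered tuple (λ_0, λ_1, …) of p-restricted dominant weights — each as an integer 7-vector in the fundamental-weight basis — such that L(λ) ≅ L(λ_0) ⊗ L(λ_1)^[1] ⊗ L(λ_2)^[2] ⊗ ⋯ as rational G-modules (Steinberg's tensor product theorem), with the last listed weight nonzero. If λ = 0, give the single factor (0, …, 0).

((1, 0, 0, 1, 0, 0, 1),)

ω-coordinates c = M·v, v = (-1, 1, 0, 0, -1, -1, 0):
  c_1 = (0)·(-1) + (-2)·(1) + (0)·(0) + (0)·(0) + (-4)·(-1) + (1)·(-1) + (0)·(0) = 1
  c_2 = (-1)·(-1) + (1)·(1) + (0)·(0) + (0)·(0) + (2)·(-1) + (0)·(-1) + (0)·(0) = 0
  c_3 = (0)·(-1) + (0)·(1) + (0)·(0) + (0)·(0) + (0)·(-1) + (0)·(-1) + (-1)·(0) = 0
  c_4 = (0)·(-1) + (0)·(1) + (0)·(0) + (0)·(0) + (-1)·(-1) + (0)·(-1) + (0)·(0) = 1
  c_5 = (0)·(-1) + (0)·(1) + (0)·(0) + (1)·(0) + (0)·(-1) + (0)·(-1) + (0)·(0) = 0
  c_6 = (0)·(-1) + (0)·(1) + (1)·(0) + (0)·(0) + (0)·(-1) + (0)·(-1) + (0)·(0) = 0
  c_7 = (0)·(-1) + (-1)·(1) + (0)·(0) + (0)·(0) + (-2)·(-1) + (0)·(-1) + (0)·(0) = 1
Writing each c_i in base p = 2:
  c_1 = 1 = 1·2^0
  c_2 = 0
  c_3 = 0
  c_4 = 1 = 1·2^0
  c_5 = 0
  c_6 = 0
  c_7 = 1 = 1·2^0
λ_0 = (1, 0, 0, 1, 0, 0, 1)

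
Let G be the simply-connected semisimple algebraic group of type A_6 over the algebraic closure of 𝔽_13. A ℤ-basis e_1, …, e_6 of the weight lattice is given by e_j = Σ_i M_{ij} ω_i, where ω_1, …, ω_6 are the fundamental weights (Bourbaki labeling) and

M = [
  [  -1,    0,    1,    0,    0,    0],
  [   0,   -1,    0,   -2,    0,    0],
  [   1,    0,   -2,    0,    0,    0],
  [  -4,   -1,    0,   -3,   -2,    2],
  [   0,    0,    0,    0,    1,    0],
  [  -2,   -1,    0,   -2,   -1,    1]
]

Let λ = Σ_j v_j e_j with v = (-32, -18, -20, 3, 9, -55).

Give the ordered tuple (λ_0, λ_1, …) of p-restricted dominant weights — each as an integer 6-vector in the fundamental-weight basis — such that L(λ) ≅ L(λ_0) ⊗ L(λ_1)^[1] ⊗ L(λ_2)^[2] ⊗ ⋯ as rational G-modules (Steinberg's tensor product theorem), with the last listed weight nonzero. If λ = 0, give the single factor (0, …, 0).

Change of basis e → ω: c = M·v where v = (-32, -18, -20, 3, 9, -55):
  c_1 = (-1)·(-32) + (0)·(-18) + (1)·(-20) + 0·3 + 0·9 + (0)·(-55) = 12
  c_2 = (0)·(-32) + (-1)·(-18) + (0)·(-20) + (-2)·(3) + 0·9 + (0)·(-55) = 12
  c_3 = (1)·(-32) + (0)·(-18) + (-2)·(-20) + 0·3 + 0·9 + (0)·(-55) = 8
  c_4 = (-4)·(-32) + (-1)·(-18) + (0)·(-20) + (-3)·(3) + (-2)·(9) + (2)·(-55) = 9
  c_5 = (0)·(-32) + (0)·(-18) + (0)·(-20) + 0·3 + 1·9 + (0)·(-55) = 9
  c_6 = (-2)·(-32) + (-1)·(-18) + (0)·(-20) + (-2)·(3) + (-1)·(9) + (1)·(-55) = 12
Base-13 expansion of each c_i:
  c_1 = 12 = 12·13^0
  c_2 = 12 = 12·13^0
  c_3 = 8 = 8·13^0
  c_4 = 9 = 9·13^0
  c_5 = 9 = 9·13^0
  c_6 = 12 = 12·13^0
λ_0 = (12, 12, 8, 9, 9, 12)

((12, 12, 8, 9, 9, 12),)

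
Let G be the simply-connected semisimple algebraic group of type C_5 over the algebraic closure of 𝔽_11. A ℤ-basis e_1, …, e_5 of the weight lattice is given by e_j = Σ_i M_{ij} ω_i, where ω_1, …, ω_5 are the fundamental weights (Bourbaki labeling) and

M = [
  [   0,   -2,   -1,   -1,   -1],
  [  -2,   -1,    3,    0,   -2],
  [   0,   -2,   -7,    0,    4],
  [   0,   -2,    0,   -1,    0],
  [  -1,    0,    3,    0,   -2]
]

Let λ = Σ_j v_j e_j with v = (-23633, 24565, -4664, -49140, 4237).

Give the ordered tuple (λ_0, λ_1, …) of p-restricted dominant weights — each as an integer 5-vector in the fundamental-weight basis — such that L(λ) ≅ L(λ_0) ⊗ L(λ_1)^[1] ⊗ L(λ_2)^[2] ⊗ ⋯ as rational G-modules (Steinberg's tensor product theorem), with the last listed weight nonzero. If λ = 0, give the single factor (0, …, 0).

ω-coordinates c = M·v, v = (-23633, 24565, -4664, -49140, 4237):
  c_1 = 0*-23633 + -2*24565 + -1*-4664 + -1*-49140 + -1*4237 = 437
  c_2 = -2*-23633 + -1*24565 + 3*-4664 + 0*-49140 + -2*4237 = 235
  c_3 = 0*-23633 + -2*24565 + -7*-4664 + 0*-49140 + 4*4237 = 466
  c_4 = 0*-23633 + -2*24565 + 0*-4664 + -1*-49140 + 0*4237 = 10
  c_5 = -1*-23633 + 0*24565 + 3*-4664 + 0*-49140 + -2*4237 = 1167
Writing each c_i in base p = 11:
  c_1 = 437 = 8·11^0 + 6·11^1 + 3·11^2
  c_2 = 235 = 4·11^0 + 10·11^1 + 1·11^2
  c_3 = 466 = 4·11^0 + 9·11^1 + 3·11^2
  c_4 = 10 = 10·11^0
  c_5 = 1167 = 1·11^0 + 7·11^1 + 9·11^2
Factor λ_0 = (8, 4, 4, 10, 1)
Factor λ_1 = (6, 10, 9, 0, 7)
Factor λ_2 = (3, 1, 3, 0, 9)

((8, 4, 4, 10, 1), (6, 10, 9, 0, 7), (3, 1, 3, 0, 9))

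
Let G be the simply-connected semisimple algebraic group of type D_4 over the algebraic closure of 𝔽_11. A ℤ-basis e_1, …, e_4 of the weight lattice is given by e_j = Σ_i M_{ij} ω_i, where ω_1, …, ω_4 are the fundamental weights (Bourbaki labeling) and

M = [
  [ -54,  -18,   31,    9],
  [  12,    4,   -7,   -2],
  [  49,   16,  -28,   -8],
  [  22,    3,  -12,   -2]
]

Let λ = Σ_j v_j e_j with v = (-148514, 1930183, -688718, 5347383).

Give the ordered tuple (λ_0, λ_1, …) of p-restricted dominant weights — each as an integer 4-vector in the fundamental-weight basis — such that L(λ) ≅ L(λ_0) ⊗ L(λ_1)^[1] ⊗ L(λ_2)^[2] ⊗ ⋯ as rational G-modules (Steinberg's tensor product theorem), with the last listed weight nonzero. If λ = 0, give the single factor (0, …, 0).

In the fundamental-weight basis, λ has coordinates c = M·v (v = (-148514, 1930183, -688718, 5347383)):
  c_1 = (-54)·(-148514) + (-18)·(1930183) + (31)·(-688718) + (9)·(5347383) = 52651
  c_2 = (12)·(-148514) + (4)·(1930183) + (-7)·(-688718) + (-2)·(5347383) = 64824
  c_3 = (49)·(-148514) + (16)·(1930183) + (-28)·(-688718) + (-8)·(5347383) = 110782
  c_4 = (22)·(-148514) + (3)·(1930183) + (-12)·(-688718) + (-2)·(5347383) = 93091
Expand coordinatewise in base 11:
  c_1 = 52651 = 5·11^0 + 1·11^1 + 6·11^2 + 6·11^3 + 3·11^4
  c_2 = 64824 = 1·11^0 + 8·11^1 + 7·11^2 + 4·11^3 + 4·11^4
  c_3 = 110782 = 1·11^0 + 6·11^1 + 2·11^2 + 6·11^3 + 7·11^4
  c_4 = 93091 = 9·11^0 + 3·11^1 + 10·11^2 + 3·11^3 + 6·11^4
p-restricted factor λ_0 = (5, 1, 1, 9)
p-restricted factor λ_1 = (1, 8, 6, 3)
p-restricted factor λ_2 = (6, 7, 2, 10)
p-restricted factor λ_3 = (6, 4, 6, 3)
p-restricted factor λ_4 = (3, 4, 7, 6)

((5, 1, 1, 9), (1, 8, 6, 3), (6, 7, 2, 10), (6, 4, 6, 3), (3, 4, 7, 6))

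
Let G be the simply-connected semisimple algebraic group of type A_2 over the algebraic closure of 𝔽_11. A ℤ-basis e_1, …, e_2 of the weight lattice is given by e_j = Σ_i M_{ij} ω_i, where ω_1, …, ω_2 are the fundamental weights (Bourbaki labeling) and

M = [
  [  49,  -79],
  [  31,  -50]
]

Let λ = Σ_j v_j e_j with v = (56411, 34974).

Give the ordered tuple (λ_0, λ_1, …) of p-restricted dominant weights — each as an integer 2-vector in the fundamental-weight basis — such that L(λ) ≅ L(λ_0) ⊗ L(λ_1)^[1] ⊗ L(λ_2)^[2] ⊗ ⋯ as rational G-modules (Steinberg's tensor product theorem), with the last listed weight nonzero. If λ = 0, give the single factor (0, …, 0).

((5, 8), (9, 3), (9, 0))

In the fundamental-weight basis, λ has coordinates c = M·v (v = (56411, 34974)):
  c_1 = 49·56411 + (-79)·(34974) = 1193
  c_2 = 31·56411 + (-50)·(34974) = 41
Base-11 expansion of each c_i:
  c_1 = 1193 = 5·11^0 + 9·11^1 + 9·11^2
  c_2 = 41 = 8·11^0 + 3·11^1
Factor λ_0 = (5, 8)
Factor λ_1 = (9, 3)
Factor λ_2 = (9, 0)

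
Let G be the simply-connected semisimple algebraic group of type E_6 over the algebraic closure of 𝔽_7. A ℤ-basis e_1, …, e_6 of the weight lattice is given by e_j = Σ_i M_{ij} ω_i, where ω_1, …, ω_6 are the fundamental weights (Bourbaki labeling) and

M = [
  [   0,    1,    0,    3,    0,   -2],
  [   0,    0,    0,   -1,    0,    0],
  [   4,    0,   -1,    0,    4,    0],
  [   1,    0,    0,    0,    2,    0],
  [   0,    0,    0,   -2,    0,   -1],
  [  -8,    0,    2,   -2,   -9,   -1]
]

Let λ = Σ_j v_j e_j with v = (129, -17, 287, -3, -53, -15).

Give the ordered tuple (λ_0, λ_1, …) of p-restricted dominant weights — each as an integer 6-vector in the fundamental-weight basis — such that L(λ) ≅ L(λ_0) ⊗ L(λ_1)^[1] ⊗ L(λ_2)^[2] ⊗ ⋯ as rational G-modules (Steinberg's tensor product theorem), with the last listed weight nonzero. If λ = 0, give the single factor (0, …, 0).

((4, 3, 3, 2, 0, 5), (0, 0, 2, 3, 3, 5))

Compute c_i = Σ_j M_{ij} v_j with v = (129, -17, 287, -3, -53, -15):
  c_1 = 0*129 + 1*-17 + 0*287 + 3*-3 + 0*-53 + -2*-15 = 4
  c_2 = 0*129 + 0*-17 + 0*287 + -1*-3 + 0*-53 + 0*-15 = 3
  c_3 = 4*129 + 0*-17 + -1*287 + 0*-3 + 4*-53 + 0*-15 = 17
  c_4 = 1*129 + 0*-17 + 0*287 + 0*-3 + 2*-53 + 0*-15 = 23
  c_5 = 0*129 + 0*-17 + 0*287 + -2*-3 + 0*-53 + -1*-15 = 21
  c_6 = -8*129 + 0*-17 + 2*287 + -2*-3 + -9*-53 + -1*-15 = 40
Expand coordinatewise in base 7:
  c_1 = 4 = 4·7^0
  c_2 = 3 = 3·7^0
  c_3 = 17 = 3·7^0 + 2·7^1
  c_4 = 23 = 2·7^0 + 3·7^1
  c_5 = 21 = 0·7^0 + 3·7^1
  c_6 = 40 = 5·7^0 + 5·7^1
λ_0 = (4, 3, 3, 2, 0, 5)
λ_1 = (0, 0, 2, 3, 3, 5)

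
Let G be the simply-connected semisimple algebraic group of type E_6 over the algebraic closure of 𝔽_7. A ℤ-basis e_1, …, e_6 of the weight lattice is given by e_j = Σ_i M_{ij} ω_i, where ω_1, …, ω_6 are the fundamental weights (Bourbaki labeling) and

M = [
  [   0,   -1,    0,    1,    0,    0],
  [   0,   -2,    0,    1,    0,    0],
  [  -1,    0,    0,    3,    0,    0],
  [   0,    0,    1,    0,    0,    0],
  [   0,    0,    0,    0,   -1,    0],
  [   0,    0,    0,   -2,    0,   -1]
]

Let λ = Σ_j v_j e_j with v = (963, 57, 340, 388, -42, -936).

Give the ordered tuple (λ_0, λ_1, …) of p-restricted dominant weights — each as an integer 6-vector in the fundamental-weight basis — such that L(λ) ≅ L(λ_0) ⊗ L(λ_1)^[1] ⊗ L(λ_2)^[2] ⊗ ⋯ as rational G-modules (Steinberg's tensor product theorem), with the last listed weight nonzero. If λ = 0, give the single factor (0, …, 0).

ω-coordinates c = M·v, v = (963, 57, 340, 388, -42, -936):
  c_1 = 0*963 + -1*57 + 0*340 + 1*388 + 0*-42 + 0*-936 = 331
  c_2 = 0*963 + -2*57 + 0*340 + 1*388 + 0*-42 + 0*-936 = 274
  c_3 = -1*963 + 0*57 + 0*340 + 3*388 + 0*-42 + 0*-936 = 201
  c_4 = 0*963 + 0*57 + 1*340 + 0*388 + 0*-42 + 0*-936 = 340
  c_5 = 0*963 + 0*57 + 0*340 + 0*388 + -1*-42 + 0*-936 = 42
  c_6 = 0*963 + 0*57 + 0*340 + -2*388 + 0*-42 + -1*-936 = 160
Writing each c_i in base p = 7:
  c_1 = 331 = 2·7^0 + 5·7^1 + 6·7^2
  c_2 = 274 = 1·7^0 + 4·7^1 + 5·7^2
  c_3 = 201 = 5·7^0 + 0·7^1 + 4·7^2
  c_4 = 340 = 4·7^0 + 6·7^1 + 6·7^2
  c_5 = 42 = 0·7^0 + 6·7^1
  c_6 = 160 = 6·7^0 + 1·7^1 + 3·7^2
p-restricted factor λ_0 = (2, 1, 5, 4, 0, 6)
p-restricted factor λ_1 = (5, 4, 0, 6, 6, 1)
p-restricted factor λ_2 = (6, 5, 4, 6, 0, 3)

((2, 1, 5, 4, 0, 6), (5, 4, 0, 6, 6, 1), (6, 5, 4, 6, 0, 3))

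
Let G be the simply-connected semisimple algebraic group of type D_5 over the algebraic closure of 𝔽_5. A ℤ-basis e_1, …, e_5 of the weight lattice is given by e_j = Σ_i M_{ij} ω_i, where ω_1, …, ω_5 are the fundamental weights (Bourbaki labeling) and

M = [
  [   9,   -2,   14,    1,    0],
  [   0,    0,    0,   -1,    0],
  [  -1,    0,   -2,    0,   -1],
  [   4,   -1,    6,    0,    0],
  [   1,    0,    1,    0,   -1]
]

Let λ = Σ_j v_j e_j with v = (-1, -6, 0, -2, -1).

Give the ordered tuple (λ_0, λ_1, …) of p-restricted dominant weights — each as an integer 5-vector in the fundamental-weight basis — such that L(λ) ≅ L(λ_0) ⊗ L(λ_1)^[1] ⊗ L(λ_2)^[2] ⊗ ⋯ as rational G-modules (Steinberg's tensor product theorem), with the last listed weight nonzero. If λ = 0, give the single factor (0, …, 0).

Compute c_i = Σ_j M_{ij} v_j with v = (-1, -6, 0, -2, -1):
  c_1 = (9)·(-1) + (-2)·(-6) + (14)·(0) + (1)·(-2) + (0)·(-1) = 1
  c_2 = (0)·(-1) + (0)·(-6) + (0)·(0) + (-1)·(-2) + (0)·(-1) = 2
  c_3 = (-1)·(-1) + (0)·(-6) + (-2)·(0) + (0)·(-2) + (-1)·(-1) = 2
  c_4 = (4)·(-1) + (-1)·(-6) + (6)·(0) + (0)·(-2) + (0)·(-1) = 2
  c_5 = (1)·(-1) + (0)·(-6) + (1)·(0) + (0)·(-2) + (-1)·(-1) = 0
Writing each c_i in base p = 5:
  c_1 = 1 = 1·5^0
  c_2 = 2 = 2·5^0
  c_3 = 2 = 2·5^0
  c_4 = 2 = 2·5^0
  c_5 = 0
p-restricted factor λ_0 = (1, 2, 2, 2, 0)

((1, 2, 2, 2, 0),)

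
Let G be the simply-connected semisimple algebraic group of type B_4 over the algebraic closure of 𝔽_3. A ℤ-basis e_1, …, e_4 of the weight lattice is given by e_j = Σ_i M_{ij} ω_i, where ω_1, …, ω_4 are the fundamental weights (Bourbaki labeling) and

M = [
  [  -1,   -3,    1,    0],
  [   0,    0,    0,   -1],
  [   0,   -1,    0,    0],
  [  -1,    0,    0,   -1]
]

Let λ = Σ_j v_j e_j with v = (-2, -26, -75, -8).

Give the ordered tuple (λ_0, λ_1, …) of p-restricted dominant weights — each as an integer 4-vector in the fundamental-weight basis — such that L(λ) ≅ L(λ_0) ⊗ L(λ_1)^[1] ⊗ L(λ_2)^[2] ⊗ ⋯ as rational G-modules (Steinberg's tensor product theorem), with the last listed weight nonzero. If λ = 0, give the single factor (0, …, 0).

((2, 2, 2, 1), (1, 2, 2, 0), (0, 0, 2, 1))

Converting to the ω-basis (c_i = row i of M dotted with v = (-2, -26, -75, -8)):
  c_1 = (-1)·(-2) + (-3)·(-26) + (1)·(-75) + (0)·(-8) = 5
  c_2 = (0)·(-2) + (0)·(-26) + (0)·(-75) + (-1)·(-8) = 8
  c_3 = (0)·(-2) + (-1)·(-26) + (0)·(-75) + (0)·(-8) = 26
  c_4 = (-1)·(-2) + (0)·(-26) + (0)·(-75) + (-1)·(-8) = 10
p = 3; digits c_i = Σ_j d_{ij}·3^j, 0 ≤ d_{ij} < 3:
  c_1 = 5 = 2·3^0 + 1·3^1
  c_2 = 8 = 2·3^0 + 2·3^1
  c_3 = 26 = 2·3^0 + 2·3^1 + 2·3^2
  c_4 = 10 = 1·3^0 + 0·3^1 + 1·3^2
p-restricted factor λ_0 = (2, 2, 2, 1)
p-restricted factor λ_1 = (1, 2, 2, 0)
p-restricted factor λ_2 = (0, 0, 2, 1)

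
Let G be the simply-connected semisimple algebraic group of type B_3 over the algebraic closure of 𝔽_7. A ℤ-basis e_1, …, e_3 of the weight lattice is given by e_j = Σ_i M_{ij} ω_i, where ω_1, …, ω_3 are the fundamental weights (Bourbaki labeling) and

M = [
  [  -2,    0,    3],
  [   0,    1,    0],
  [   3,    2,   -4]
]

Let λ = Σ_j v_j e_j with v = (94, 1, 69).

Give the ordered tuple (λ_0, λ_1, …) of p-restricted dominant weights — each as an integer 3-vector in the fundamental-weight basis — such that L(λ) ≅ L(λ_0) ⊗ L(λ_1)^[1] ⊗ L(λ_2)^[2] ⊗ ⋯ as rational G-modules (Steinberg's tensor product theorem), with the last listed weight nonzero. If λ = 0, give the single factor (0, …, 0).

((5, 1, 1), (2, 0, 1))

Converting to the ω-basis (c_i = row i of M dotted with v = (94, 1, 69)):
  c_1 = (-2)·(94) + 0·1 + 3·69 = 19
  c_2 = 0·94 + 1·1 + 0·69 = 1
  c_3 = 3·94 + 2·1 + (-4)·(69) = 8
Writing each c_i in base p = 7:
  c_1 = 19 = 5·7^0 + 2·7^1
  c_2 = 1 = 1·7^0
  c_3 = 8 = 1·7^0 + 1·7^1
p-restricted factor λ_0 = (5, 1, 1)
p-restricted factor λ_1 = (2, 0, 1)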